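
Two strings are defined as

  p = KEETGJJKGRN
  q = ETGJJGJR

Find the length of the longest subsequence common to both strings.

7

Pick E (p #3, q #1), T (p #4, q #2), G (p #5, q #3), J (p #6, q #4), J (p #7, q #5), G (p #9, q #6), R (p #10, q #8); all 7 characters appear in both, in order. Since dp[11][8] = 7, nothing longer is possible.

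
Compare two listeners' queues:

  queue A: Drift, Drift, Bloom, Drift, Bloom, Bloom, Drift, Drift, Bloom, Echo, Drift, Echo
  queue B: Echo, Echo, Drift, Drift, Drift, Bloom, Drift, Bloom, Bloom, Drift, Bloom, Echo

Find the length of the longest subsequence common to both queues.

One common subsequence of length 9: Drift (queue A #1, queue B #4); then Drift (queue A #2, queue B #5); then Bloom (queue A #3, queue B #6); then Drift (queue A #4, queue B #7); then Bloom (queue A #5, queue B #8); then Bloom (queue A #6, queue B #9); then Drift (queue A #8, queue B #10); then Bloom (queue A #9, queue B #11); then Echo (queue A #12, queue B #12). The LCS DP gives dp[12][12] = 9, so this is optimal.

9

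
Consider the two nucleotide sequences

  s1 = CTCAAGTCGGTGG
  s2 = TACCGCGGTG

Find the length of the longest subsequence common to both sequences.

Match C at s1[1]=s2[3] → C at s1[3]=s2[4] → G at s1[6]=s2[5] → C at s1[8]=s2[6] → G at s1[9]=s2[7] → G at s1[10]=s2[8] → T at s1[11]=s2[9] → G at s1[13]=s2[10] — 8 bases in the same relative order in both. dp[13][10] = 8 confirms this is the maximum.

8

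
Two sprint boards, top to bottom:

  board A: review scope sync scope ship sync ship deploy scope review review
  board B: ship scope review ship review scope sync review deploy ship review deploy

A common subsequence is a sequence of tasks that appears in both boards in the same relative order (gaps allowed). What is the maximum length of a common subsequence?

5

One common subsequence of length 5: review at board A[1]=board B[5], scope at board A[2]=board B[6], sync at board A[3]=board B[7], ship at board A[5]=board B[10], deploy at board A[8]=board B[12]. dp[11][12] = 5 confirms this is the maximum.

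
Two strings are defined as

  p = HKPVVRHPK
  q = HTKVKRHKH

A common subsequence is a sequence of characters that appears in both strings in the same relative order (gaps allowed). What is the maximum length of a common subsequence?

6

Pick H (p #1, q #1), K (p #2, q #3), V (p #4, q #4), R (p #6, q #6), H (p #7, q #7), K (p #9, q #8); all 6 characters appear in both, in order, and the DP table's final entry dp[9][9] is also 6, so no common subsequence is longer.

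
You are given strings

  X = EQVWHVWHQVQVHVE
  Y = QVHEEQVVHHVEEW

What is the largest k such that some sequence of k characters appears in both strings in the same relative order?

Match Q [2,1], V [3,2], H [5,3], Q [9,6], V [10,7], V [12,8], H [13,10], V [14,11], E [15,13] — 9 characters in the same relative order in both, and the DP table's final entry dp[15][14] is also 9, so no common subsequence is longer.

9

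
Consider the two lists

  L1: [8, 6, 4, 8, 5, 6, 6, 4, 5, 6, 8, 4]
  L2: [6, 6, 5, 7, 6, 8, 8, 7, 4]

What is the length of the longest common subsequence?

Match 6 at L1[6]=L2[1], 6 at L1[7]=L2[2], 5 at L1[9]=L2[3], 6 at L1[10]=L2[5], 8 at L1[11]=L2[7], 4 at L1[12]=L2[9] — 6 values in the same relative order in both. The LCS DP gives dp[12][9] = 6, so this is optimal.

6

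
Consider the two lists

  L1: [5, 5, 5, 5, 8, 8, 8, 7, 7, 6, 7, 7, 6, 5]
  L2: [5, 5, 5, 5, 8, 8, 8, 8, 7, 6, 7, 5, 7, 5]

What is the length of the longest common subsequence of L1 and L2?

Pick 5 [1,1], 5 [2,2], 5 [3,3], 5 [4,4], 8 [5,6], 8 [6,7], 8 [7,8], 7 [9,9], 6 [10,10], 7 [11,11], 7 [12,13], 5 [14,14]; all 12 values appear in both, in order. Since dp[14][14] = 12, nothing longer is possible.

12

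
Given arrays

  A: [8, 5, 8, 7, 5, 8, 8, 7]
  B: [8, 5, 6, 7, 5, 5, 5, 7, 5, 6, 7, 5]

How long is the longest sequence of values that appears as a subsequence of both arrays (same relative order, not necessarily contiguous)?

5

Taking 8 [1,1]; then 5 [2,7]; then 7 [4,8]; then 5 [5,9]; then 7 [8,11] gives a common subsequence of length 5. Since dp[8][12] = 5, nothing longer is possible.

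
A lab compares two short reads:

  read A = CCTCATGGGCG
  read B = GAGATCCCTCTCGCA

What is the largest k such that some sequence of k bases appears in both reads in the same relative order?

7

Match C (read A #1, read B #7), then C (read A #2, read B #8), then T (read A #3, read B #9), then C (read A #4, read B #10), then T (read A #6, read B #11), then G (read A #9, read B #13), then C (read A #10, read B #14) — 7 bases in the same relative order in both. The LCS DP gives dp[11][15] = 7, so this is optimal.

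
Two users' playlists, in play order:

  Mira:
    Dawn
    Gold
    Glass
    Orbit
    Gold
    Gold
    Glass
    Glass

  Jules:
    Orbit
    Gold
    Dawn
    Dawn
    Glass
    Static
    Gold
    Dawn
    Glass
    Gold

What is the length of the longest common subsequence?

Pick Dawn [1,4] → Gold [2,7] → Glass [3,9] → Gold [6,10]; all 4 songs appear in both, in order, and the DP table's final entry dp[8][10] is also 4, so no common subsequence is longer.

4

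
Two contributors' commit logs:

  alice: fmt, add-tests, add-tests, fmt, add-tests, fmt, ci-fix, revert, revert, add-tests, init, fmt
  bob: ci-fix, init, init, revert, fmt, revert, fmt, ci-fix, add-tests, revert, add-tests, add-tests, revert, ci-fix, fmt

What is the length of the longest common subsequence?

6

Match fmt at alice[1]=bob[7]; then add-tests at alice[2]=bob[9]; then add-tests at alice[3]=bob[11]; then add-tests at alice[5]=bob[12]; then ci-fix at alice[7]=bob[14]; then fmt at alice[12]=bob[15] — 6 commits in the same relative order in both. Since dp[12][15] = 6, nothing longer is possible.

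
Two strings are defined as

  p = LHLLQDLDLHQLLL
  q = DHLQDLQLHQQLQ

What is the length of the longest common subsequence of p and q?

9

Match H (p #2, q #2), L (p #4, q #3), Q (p #5, q #4), D (p #6, q #5), L (p #7, q #6), L (p #9, q #8), H (p #10, q #9), Q (p #11, q #11), L (p #12, q #12) — 9 characters in the same relative order in both. dp[14][13] = 9 confirms this is the maximum.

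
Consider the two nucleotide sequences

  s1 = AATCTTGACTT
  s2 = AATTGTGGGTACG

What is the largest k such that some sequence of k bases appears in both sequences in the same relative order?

8

Pick A [1,1], then A [2,2], then T [3,3], then T [5,4], then T [6,6], then G [7,9], then A [8,11], then C [9,12]; all 8 bases appear in both, in order, and the DP table's final entry dp[11][13] is also 8, so no common subsequence is longer.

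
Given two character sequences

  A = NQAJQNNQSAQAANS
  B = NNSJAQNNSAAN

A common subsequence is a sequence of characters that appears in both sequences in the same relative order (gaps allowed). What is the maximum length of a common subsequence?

9

Pick N (A #1, B #2), then A (A #3, B #5), then Q (A #5, B #6), then N (A #6, B #7), then N (A #7, B #8), then S (A #9, B #9), then A (A #12, B #10), then A (A #13, B #11), then N (A #14, B #12); all 9 characters appear in both, in order. Since dp[15][12] = 9, nothing longer is possible.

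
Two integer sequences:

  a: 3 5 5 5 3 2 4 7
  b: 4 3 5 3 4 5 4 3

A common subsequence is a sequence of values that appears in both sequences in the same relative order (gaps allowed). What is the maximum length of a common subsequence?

Let dp[i][j] be the LCS length of the first i values of a and the first j values of b. dp[i][j] = dp[i-1][j-1]+1 when the i-th and j-th values match, else max(dp[i-1][j], dp[i][j-1]).
    ·  4  3  5  3  4  5  4  3
 ·  0  0  0  0  0  0  0  0  0
 3  0  0  1  1  1  1  1  1  1
 5  0  0  1  2  2  2  2  2  2
 5  0  0  1  2  2  2  3  3  3
 5  0  0  1  2  2  2  3  3  3
 3  0  0  1  2  3  3  3  3  4
 2  0  0  1  2  3  3  3  3  4
 4  0  1  1  2  3  4  4  4  4
 7  0  1  1  2  3  4  4  4  4
dp[8][8] = 4. One LCS (by backtracking along matches): 3, 5, 5, 3.

4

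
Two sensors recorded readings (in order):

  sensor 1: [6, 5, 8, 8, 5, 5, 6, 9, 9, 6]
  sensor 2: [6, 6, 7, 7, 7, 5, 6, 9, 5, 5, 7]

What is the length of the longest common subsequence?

4

Taking 6 [1,2], 5 [2,6], 5 [5,9], 5 [6,10] gives a common subsequence of length 4. dp[10][11] = 4 confirms this is the maximum.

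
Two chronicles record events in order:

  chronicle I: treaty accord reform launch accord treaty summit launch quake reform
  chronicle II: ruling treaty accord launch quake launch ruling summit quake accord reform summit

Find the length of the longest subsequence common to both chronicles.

Pick treaty [1,2], then accord [2,3], then launch [4,6], then summit [7,8], then quake [9,9], then reform [10,11]; all 6 events appear in both, in order, and the DP table's final entry dp[10][12] is also 6, so no common subsequence is longer.

6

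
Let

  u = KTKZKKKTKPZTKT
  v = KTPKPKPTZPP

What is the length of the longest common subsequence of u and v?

Match K (u #1, v #1) → T (u #2, v #2) → K (u #3, v #4) → K (u #5, v #6) → T (u #8, v #8) → P (u #10, v #11) — 6 characters in the same relative order in both. dp[14][11] = 6 confirms this is the maximum.

6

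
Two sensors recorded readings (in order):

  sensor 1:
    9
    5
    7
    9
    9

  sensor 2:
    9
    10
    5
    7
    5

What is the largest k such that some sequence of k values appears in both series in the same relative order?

3

Taking 9 [1,1]; then 5 [2,3]; then 7 [3,4] gives a common subsequence of length 3. The LCS DP gives dp[5][5] = 3, so this is optimal.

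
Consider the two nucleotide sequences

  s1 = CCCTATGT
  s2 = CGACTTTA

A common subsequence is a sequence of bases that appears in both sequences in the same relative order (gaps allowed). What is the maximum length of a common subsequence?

5

One common subsequence of length 5: C [1,1] → C [3,4] → T [4,5] → T [6,6] → T [8,7]. The LCS DP gives dp[8][8] = 5, so this is optimal.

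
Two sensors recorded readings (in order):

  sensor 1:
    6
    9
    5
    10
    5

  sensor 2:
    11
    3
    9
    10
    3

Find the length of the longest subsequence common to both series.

Match 9 (sensor 1 #2, sensor 2 #3); then 10 (sensor 1 #4, sensor 2 #4) — 2 values in the same relative order in both. Since dp[5][5] = 2, nothing longer is possible.

2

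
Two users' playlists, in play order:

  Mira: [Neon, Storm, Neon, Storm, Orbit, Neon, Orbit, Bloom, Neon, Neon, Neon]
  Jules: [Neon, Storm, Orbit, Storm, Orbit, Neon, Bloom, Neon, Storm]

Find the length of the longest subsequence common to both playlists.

Match Neon at Mira[1]=Jules[1], Storm at Mira[2]=Jules[2], Storm at Mira[4]=Jules[4], Orbit at Mira[5]=Jules[5], Neon at Mira[6]=Jules[6], Bloom at Mira[8]=Jules[7], Neon at Mira[9]=Jules[8] — 7 songs in the same relative order in both, and the DP table's final entry dp[11][9] is also 7, so no common subsequence is longer.

7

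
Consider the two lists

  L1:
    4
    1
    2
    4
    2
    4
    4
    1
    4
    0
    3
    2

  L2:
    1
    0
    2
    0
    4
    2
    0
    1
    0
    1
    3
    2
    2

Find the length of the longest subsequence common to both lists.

8

One common subsequence of length 8: 1 at L1[2]=L2[1], then 2 at L1[3]=L2[3], then 4 at L1[4]=L2[5], then 2 at L1[5]=L2[6], then 1 at L1[8]=L2[8], then 0 at L1[10]=L2[9], then 3 at L1[11]=L2[11], then 2 at L1[12]=L2[13]. Since dp[12][13] = 8, nothing longer is possible.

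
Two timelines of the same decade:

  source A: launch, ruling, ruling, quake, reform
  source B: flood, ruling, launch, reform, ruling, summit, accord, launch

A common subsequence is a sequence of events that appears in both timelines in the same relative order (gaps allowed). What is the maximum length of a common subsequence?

Match launch [1,3]; then ruling [2,5] — 2 events in the same relative order in both. The LCS DP gives dp[5][8] = 2, so this is optimal.

2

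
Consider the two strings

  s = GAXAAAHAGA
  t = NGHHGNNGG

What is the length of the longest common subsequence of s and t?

3

Pick G [1,2] → H [7,4] → G [9,9]; all 3 characters appear in both, in order. The LCS DP gives dp[10][9] = 3, so this is optimal.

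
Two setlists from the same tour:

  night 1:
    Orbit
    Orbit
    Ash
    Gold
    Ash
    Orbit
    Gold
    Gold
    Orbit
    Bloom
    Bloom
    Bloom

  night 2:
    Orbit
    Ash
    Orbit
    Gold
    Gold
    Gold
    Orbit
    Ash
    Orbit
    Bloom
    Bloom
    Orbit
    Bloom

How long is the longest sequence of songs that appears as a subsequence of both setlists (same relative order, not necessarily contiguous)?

Match Orbit at night 1[1]=night 2[1] → Orbit at night 1[2]=night 2[3] → Gold at night 1[4]=night 2[4] → Gold at night 1[7]=night 2[5] → Gold at night 1[8]=night 2[6] → Orbit at night 1[9]=night 2[9] → Bloom at night 1[10]=night 2[10] → Bloom at night 1[11]=night 2[11] → Bloom at night 1[12]=night 2[13] — 9 songs in the same relative order in both. The LCS DP gives dp[12][13] = 9, so this is optimal.

9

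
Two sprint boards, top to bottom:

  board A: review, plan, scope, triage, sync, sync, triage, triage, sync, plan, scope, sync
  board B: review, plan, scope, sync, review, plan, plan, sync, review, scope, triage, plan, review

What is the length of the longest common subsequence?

7

Pick review (board A #1, board B #1), plan (board A #2, board B #2), scope (board A #3, board B #3), sync (board A #5, board B #4), sync (board A #6, board B #8), triage (board A #8, board B #11), plan (board A #10, board B #12); all 7 tasks appear in both, in order, and the DP table's final entry dp[12][13] is also 7, so no common subsequence is longer.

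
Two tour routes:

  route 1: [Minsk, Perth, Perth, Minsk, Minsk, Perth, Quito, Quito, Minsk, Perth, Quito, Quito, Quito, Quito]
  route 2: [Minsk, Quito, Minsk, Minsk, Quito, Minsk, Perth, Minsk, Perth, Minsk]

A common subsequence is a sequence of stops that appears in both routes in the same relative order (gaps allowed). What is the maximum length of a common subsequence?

Taking Minsk [1,3], then Minsk [4,4], then Minsk [5,6], then Perth [6,7], then Minsk [9,8], then Perth [10,9] gives a common subsequence of length 6. The LCS DP gives dp[14][10] = 6, so this is optimal.

6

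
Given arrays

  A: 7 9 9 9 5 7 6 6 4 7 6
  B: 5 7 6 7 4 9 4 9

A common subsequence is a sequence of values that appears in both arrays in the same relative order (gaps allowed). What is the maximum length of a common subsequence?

Pick 5 at A[5]=B[1], then 7 at A[6]=B[2], then 6 at A[7]=B[3], then 4 at A[9]=B[7]; all 4 values appear in both, in order. Since dp[11][8] = 4, nothing longer is possible.

4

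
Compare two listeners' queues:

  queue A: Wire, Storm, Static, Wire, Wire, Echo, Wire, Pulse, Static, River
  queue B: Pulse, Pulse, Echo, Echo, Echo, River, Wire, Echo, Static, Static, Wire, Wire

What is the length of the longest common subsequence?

Taking Wire [1,7], then Static [3,10], then Wire [5,11], then Wire [7,12] gives a common subsequence of length 4, and the DP table's final entry dp[10][12] is also 4, so no common subsequence is longer.

4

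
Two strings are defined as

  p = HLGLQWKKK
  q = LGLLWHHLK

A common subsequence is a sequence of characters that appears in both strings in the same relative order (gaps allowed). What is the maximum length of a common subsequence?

5

Taking L (p #2, q #1) → G (p #3, q #2) → L (p #4, q #4) → W (p #6, q #5) → K (p #9, q #9) gives a common subsequence of length 5, and the DP table's final entry dp[9][9] is also 5, so no common subsequence is longer.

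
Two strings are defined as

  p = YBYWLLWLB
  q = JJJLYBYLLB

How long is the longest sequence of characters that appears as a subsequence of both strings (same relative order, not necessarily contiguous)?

Let dp[i][j] be the LCS length of the first i characters of p and the first j characters of q. dp[i][j] = dp[i-1][j-1]+1 when the i-th and j-th characters match, else max(dp[i-1][j], dp[i][j-1]).
    ·  J  J  J  L  Y  B  Y  L  L  B
 ·  0  0  0  0  0  0  0  0  0  0  0
 Y  0  0  0  0  0  1  1  1  1  1  1
 B  0  0  0  0  0  1  2  2  2  2  2
 Y  0  0  0  0  0  1  2  3  3  3  3
 W  0  0  0  0  0  1  2  3  3  3  3
 L  0  0  0  0  1  1  2  3  4  4  4
 L  0  0  0  0  1  1  2  3  4  5  5
 W  0  0  0  0  1  1  2  3  4  5  5
 L  0  0  0  0  1  1  2  3  4  5  5
 B  0  0  0  0  1  1  2  3  4  5  6
dp[9][10] = 6. One LCS (by backtracking along matches): YBYLLB.

6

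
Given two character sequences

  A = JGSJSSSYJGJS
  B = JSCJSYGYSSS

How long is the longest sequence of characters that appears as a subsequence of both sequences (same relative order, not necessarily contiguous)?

7

Pick J (A #1, B #1), S (A #3, B #2), J (A #4, B #4), S (A #5, B #5), S (A #6, B #9), S (A #7, B #10), S (A #12, B #11); all 7 characters appear in both, in order. dp[12][11] = 7 confirms this is the maximum.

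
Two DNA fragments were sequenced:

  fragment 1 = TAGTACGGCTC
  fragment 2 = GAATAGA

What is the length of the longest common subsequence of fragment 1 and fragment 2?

4

Pick T (fragment 1 #1, fragment 2 #4); then A (fragment 1 #2, fragment 2 #5); then G (fragment 1 #3, fragment 2 #6); then A (fragment 1 #5, fragment 2 #7); all 4 bases appear in both, in order, and the DP table's final entry dp[11][7] is also 4, so no common subsequence is longer.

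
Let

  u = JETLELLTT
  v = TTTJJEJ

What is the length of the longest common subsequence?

One common subsequence of length 3: T [3,1]; then T [8,2]; then T [9,3]. The LCS DP gives dp[9][7] = 3, so this is optimal.

3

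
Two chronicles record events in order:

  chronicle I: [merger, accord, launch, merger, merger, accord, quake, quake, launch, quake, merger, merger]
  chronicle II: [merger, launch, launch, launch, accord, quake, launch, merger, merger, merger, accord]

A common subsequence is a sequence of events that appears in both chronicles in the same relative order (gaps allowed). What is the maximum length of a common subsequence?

7

One common subsequence of length 7: merger (chronicle I #1, chronicle II #1) → launch (chronicle I #3, chronicle II #4) → accord (chronicle I #6, chronicle II #5) → quake (chronicle I #8, chronicle II #6) → launch (chronicle I #9, chronicle II #7) → merger (chronicle I #11, chronicle II #9) → merger (chronicle I #12, chronicle II #10), and the DP table's final entry dp[12][11] is also 7, so no common subsequence is longer.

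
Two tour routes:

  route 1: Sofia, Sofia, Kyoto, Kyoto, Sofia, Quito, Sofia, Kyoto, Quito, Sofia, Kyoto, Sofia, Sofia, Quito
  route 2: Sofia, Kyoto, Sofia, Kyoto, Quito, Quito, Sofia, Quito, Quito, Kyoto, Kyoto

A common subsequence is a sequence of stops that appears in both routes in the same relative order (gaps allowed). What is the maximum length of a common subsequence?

One common subsequence of length 7: Sofia [1,1], then Sofia [2,3], then Kyoto [3,4], then Sofia [5,7], then Quito [6,9], then Kyoto [8,10], then Kyoto [11,11]. Since dp[14][11] = 7, nothing longer is possible.

7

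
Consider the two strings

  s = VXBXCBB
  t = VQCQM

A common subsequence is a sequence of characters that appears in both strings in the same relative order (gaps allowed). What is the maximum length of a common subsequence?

2

Pick V (s #1, t #1) → C (s #5, t #3); all 2 characters appear in both, in order. The LCS DP gives dp[7][5] = 2, so this is optimal.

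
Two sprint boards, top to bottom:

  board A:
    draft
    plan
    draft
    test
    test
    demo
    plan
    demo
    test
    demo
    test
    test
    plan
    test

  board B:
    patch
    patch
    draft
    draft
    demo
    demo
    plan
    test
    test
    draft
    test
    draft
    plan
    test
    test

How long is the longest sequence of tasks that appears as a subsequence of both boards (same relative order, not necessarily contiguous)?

Taking draft [1,3], draft [3,4], demo [6,6], plan [7,7], test [9,8], test [11,9], test [12,11], plan [13,13], test [14,15] gives a common subsequence of length 9. The LCS DP gives dp[14][15] = 9, so this is optimal.

9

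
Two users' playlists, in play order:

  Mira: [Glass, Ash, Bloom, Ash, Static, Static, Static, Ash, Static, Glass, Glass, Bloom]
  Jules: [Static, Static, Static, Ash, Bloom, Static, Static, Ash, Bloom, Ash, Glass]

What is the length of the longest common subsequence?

6

Match Ash [2,4] → Bloom [3,5] → Static [5,6] → Static [6,7] → Ash [8,10] → Glass [11,11] — 6 songs in the same relative order in both. dp[12][11] = 6 confirms this is the maximum.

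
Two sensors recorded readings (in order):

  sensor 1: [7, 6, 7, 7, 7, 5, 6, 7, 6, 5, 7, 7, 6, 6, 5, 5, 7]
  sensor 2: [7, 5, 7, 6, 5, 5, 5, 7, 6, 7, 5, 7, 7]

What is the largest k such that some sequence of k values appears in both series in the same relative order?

9

One common subsequence of length 9: 7 at sensor 1[5]=sensor 2[1], 5 at sensor 1[6]=sensor 2[2], 7 at sensor 1[8]=sensor 2[3], 6 at sensor 1[9]=sensor 2[4], 5 at sensor 1[10]=sensor 2[7], 7 at sensor 1[11]=sensor 2[8], 7 at sensor 1[12]=sensor 2[10], 5 at sensor 1[15]=sensor 2[11], 7 at sensor 1[17]=sensor 2[13]. Since dp[17][13] = 9, nothing longer is possible.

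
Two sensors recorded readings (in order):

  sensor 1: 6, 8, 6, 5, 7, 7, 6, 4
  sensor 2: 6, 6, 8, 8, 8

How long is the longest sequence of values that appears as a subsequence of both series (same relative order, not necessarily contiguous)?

2

Pick 6 [1,2]; then 8 [2,5]; all 2 values appear in both, in order. Since dp[8][5] = 2, nothing longer is possible.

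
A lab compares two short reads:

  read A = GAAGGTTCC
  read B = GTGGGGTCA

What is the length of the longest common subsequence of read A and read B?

5

Taking G at read A[1]=read B[4], G at read A[4]=read B[5], G at read A[5]=read B[6], T at read A[7]=read B[7], C at read A[8]=read B[8] gives a common subsequence of length 5, and the DP table's final entry dp[9][9] is also 5, so no common subsequence is longer.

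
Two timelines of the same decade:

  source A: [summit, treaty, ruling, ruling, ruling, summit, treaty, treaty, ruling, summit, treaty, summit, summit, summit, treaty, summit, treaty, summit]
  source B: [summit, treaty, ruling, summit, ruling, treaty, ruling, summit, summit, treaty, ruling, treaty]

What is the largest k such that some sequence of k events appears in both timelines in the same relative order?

10

Match summit [1,1] → treaty [2,2] → ruling [3,3] → ruling [5,5] → treaty [8,6] → ruling [9,7] → summit [13,8] → summit [14,9] → treaty [15,10] → treaty [17,12] — 10 events in the same relative order in both. The LCS DP gives dp[18][12] = 10, so this is optimal.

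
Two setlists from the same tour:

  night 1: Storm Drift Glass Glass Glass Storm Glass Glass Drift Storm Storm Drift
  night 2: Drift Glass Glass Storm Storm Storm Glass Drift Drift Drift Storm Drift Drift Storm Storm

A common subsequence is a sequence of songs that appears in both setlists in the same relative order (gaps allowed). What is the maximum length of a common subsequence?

8

Pick Drift (night 1 #2, night 2 #1), Glass (night 1 #3, night 2 #2), Glass (night 1 #4, night 2 #3), Glass (night 1 #5, night 2 #7), Storm (night 1 #6, night 2 #11), Drift (night 1 #9, night 2 #13), Storm (night 1 #10, night 2 #14), Storm (night 1 #11, night 2 #15); all 8 songs appear in both, in order. dp[12][15] = 8 confirms this is the maximum.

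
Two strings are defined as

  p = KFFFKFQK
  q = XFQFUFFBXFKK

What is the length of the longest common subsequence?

Pick F at p[2]=q[6], F at p[3]=q[7], F at p[4]=q[10], K at p[5]=q[11], K at p[8]=q[12]; all 5 characters appear in both, in order. The LCS DP gives dp[8][12] = 5, so this is optimal.

5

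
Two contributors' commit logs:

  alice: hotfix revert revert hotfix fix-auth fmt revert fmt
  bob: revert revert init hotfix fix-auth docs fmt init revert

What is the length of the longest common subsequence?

6

Taking revert at alice[2]=bob[1]; then revert at alice[3]=bob[2]; then hotfix at alice[4]=bob[4]; then fix-auth at alice[5]=bob[5]; then fmt at alice[6]=bob[7]; then revert at alice[7]=bob[9] gives a common subsequence of length 6, and the DP table's final entry dp[8][9] is also 6, so no common subsequence is longer.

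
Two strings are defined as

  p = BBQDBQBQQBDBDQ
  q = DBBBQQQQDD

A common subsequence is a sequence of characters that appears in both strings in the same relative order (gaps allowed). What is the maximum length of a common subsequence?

8

Pick B [1,3] → B [2,4] → Q [3,5] → Q [6,6] → Q [8,7] → Q [9,8] → D [11,9] → D [13,10]; all 8 characters appear in both, in order. Since dp[14][10] = 8, nothing longer is possible.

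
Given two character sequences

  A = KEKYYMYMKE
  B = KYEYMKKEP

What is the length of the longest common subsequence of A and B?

Match K [1,1]; then E [2,3]; then Y [5,4]; then M [6,5]; then K [9,7]; then E [10,8] — 6 characters in the same relative order in both. Since dp[10][9] = 6, nothing longer is possible.

6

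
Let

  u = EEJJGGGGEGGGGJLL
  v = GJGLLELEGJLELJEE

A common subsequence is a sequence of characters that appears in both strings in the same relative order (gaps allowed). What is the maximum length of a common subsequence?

7

One common subsequence of length 7: J [4,2] → G [5,3] → E [9,8] → G [13,9] → J [14,10] → L [15,11] → L [16,13], and the DP table's final entry dp[16][16] is also 7, so no common subsequence is longer.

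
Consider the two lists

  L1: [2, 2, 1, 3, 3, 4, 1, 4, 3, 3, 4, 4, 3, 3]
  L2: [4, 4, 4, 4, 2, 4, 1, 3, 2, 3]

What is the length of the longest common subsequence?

Let dp[i][j] be the LCS length of the first i values of L1 and the first j values of L2. dp[i][j] = dp[i-1][j-1]+1 when the i-th and j-th values match, else max(dp[i-1][j], dp[i][j-1]).
    ·  4  4  4  4  2  4  1  3  2  3
 ·  0  0  0  0  0  0  0  0  0  0  0
 2  0  0  0  0  0  1  1  1  1  1  1
 2  0  0  0  0  0  1  1  1  1  2  2
 1  0  0  0  0  0  1  1  2  2  2  2
 3  0  0  0  0  0  1  1  2  3  3  3
 3  0  0  0  0  0  1  1  2  3  3  4
 4  0  1  1  1  1  1  2  2  3  3  4
 1  0  1  1  1  1  1  2  3  3  3  4
 4  0  1  2  2  2  2  2  3  3  3  4
 3  0  1  2  2  2  2  2  3  4  4  4
 3  0  1  2  2  2  2  2  3  4  4  5
 4  0  1  2  3  3  3  3  3  4  4  5
 4  0  1  2  3  4  4  4  4  4  4  5
 3  0  1  2  3  4  4  4  4  5  5  5
 3  0  1  2  3  4  4  4  4  5  5  6
dp[14][10] = 6. One LCS (by backtracking along matches): 4, 4, 4, 4, 3, 3.

6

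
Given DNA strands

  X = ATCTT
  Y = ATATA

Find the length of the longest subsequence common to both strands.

Let dp[i][j] be the LCS length of the first i bases of X and the first j bases of Y. dp[i][j] = dp[i-1][j-1]+1 when the i-th and j-th bases match, else max(dp[i-1][j], dp[i][j-1]).
    ·  A  T  A  T  A
 ·  0  0  0  0  0  0
 A  0  1  1  1  1  1
 T  0  1  2  2  2  2
 C  0  1  2  2  2  2
 T  0  1  2  2  3  3
 T  0  1  2  2  3  3
dp[5][5] = 3. One LCS (by backtracking along matches): ATT.

3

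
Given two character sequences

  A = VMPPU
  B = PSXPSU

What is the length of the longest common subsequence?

Taking P [3,1] → P [4,4] → U [5,6] gives a common subsequence of length 3, and the DP table's final entry dp[5][6] is also 3, so no common subsequence is longer.

3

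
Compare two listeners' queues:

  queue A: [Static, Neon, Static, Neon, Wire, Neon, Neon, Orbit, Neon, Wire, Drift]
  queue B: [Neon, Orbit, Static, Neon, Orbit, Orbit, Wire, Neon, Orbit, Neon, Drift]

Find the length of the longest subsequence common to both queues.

8

One common subsequence of length 8: Neon (queue A #2, queue B #1); then Static (queue A #3, queue B #3); then Neon (queue A #4, queue B #4); then Wire (queue A #5, queue B #7); then Neon (queue A #7, queue B #8); then Orbit (queue A #8, queue B #9); then Neon (queue A #9, queue B #10); then Drift (queue A #11, queue B #11). dp[11][11] = 8 confirms this is the maximum.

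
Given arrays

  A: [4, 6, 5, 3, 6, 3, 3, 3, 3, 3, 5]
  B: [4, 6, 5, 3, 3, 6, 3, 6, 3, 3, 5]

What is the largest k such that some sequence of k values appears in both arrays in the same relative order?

9

Taking 4 at A[1]=B[1]; then 6 at A[2]=B[2]; then 5 at A[3]=B[3]; then 3 at A[4]=B[5]; then 6 at A[5]=B[6]; then 3 at A[6]=B[7]; then 3 at A[9]=B[9]; then 3 at A[10]=B[10]; then 5 at A[11]=B[11] gives a common subsequence of length 9. The LCS DP gives dp[11][11] = 9, so this is optimal.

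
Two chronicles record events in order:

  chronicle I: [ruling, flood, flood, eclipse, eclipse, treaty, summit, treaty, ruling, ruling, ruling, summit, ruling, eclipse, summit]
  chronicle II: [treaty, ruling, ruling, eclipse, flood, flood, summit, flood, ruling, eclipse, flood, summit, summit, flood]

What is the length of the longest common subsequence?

7

One common subsequence of length 7: ruling [1,3] → flood [2,5] → flood [3,6] → summit [7,7] → ruling [9,9] → summit [12,12] → summit [15,13]. dp[15][14] = 7 confirms this is the maximum.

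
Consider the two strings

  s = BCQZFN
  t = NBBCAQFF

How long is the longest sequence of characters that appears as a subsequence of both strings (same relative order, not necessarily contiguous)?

Let dp[i][j] be the LCS length of the first i characters of s and the first j characters of t. dp[i][j] = dp[i-1][j-1]+1 when the i-th and j-th characters match, else max(dp[i-1][j], dp[i][j-1]).
    ·  N  B  B  C  A  Q  F  F
 ·  0  0  0  0  0  0  0  0  0
 B  0  0  1  1  1  1  1  1  1
 C  0  0  1  1  2  2  2  2  2
 Q  0  0  1  1  2  2  3  3  3
 Z  0  0  1  1  2  2  3  3  3
 F  0  0  1  1  2  2  3  4  4
 N  0  1  1  1  2  2  3  4  4
dp[6][8] = 4. One LCS (by backtracking along matches): BCQF.

4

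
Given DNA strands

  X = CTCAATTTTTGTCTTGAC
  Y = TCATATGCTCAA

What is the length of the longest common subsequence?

9

One common subsequence of length 9: T at X[2]=Y[1] → C at X[3]=Y[2] → A at X[4]=Y[3] → A at X[5]=Y[5] → T at X[10]=Y[6] → G at X[11]=Y[7] → T at X[12]=Y[9] → C at X[13]=Y[10] → A at X[17]=Y[12]. Since dp[18][12] = 9, nothing longer is possible.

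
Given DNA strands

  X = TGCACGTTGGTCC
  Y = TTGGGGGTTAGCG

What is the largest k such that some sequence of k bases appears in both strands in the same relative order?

7

Taking T at X[1]=Y[2], G at X[2]=Y[6], G at X[6]=Y[7], T at X[7]=Y[8], T at X[8]=Y[9], G at X[9]=Y[11], G at X[10]=Y[13] gives a common subsequence of length 7. Since dp[13][13] = 7, nothing longer is possible.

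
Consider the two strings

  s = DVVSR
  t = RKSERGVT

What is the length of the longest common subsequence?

One common subsequence of length 2: S [4,3]; then R [5,5], and the DP table's final entry dp[5][8] is also 2, so no common subsequence is longer.

2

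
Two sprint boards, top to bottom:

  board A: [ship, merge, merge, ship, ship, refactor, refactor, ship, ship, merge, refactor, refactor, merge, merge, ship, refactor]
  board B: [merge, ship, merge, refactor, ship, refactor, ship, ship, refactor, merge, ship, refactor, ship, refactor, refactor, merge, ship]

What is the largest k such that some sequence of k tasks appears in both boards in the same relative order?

11

Pick ship [1,2]; then merge [2,3]; then ship [4,7]; then ship [5,8]; then refactor [6,9]; then refactor [7,12]; then ship [9,13]; then refactor [11,14]; then refactor [12,15]; then merge [14,16]; then ship [15,17]; all 11 tasks appear in both, in order, and the DP table's final entry dp[16][17] is also 11, so no common subsequence is longer.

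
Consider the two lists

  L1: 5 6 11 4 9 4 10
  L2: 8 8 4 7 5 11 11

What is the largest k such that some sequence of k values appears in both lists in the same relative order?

2

Taking 5 [1,5], 11 [3,7] gives a common subsequence of length 2. The LCS DP gives dp[7][7] = 2, so this is optimal.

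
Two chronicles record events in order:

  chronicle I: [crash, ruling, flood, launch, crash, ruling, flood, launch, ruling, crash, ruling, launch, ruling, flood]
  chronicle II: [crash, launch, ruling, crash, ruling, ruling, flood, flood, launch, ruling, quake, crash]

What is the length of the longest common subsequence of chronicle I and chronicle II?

Taking crash [1,1] → ruling [2,3] → crash [5,4] → ruling [6,6] → flood [7,8] → launch [8,9] → ruling [9,10] → crash [10,12] gives a common subsequence of length 8. The LCS DP gives dp[14][12] = 8, so this is optimal.

8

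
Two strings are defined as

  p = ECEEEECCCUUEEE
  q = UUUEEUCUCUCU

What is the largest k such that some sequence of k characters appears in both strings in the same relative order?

6

Match E at p[1]=q[4], then E at p[3]=q[5], then C at p[7]=q[7], then C at p[8]=q[9], then C at p[9]=q[11], then U at p[11]=q[12] — 6 characters in the same relative order in both. The LCS DP gives dp[14][12] = 6, so this is optimal.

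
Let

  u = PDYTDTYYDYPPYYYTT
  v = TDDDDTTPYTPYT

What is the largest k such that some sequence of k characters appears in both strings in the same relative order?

7

One common subsequence of length 7: D (u #2, v #5); then T (u #4, v #6); then T (u #6, v #7); then Y (u #7, v #9); then P (u #12, v #11); then Y (u #15, v #12); then T (u #17, v #13). dp[17][13] = 7 confirms this is the maximum.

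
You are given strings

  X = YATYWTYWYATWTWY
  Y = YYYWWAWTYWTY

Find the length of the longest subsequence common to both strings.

9

Pick Y at X[1]=Y[2], Y at X[4]=Y[3], W at X[5]=Y[4], W at X[8]=Y[5], A at X[10]=Y[6], T at X[11]=Y[8], W at X[12]=Y[10], T at X[13]=Y[11], Y at X[15]=Y[12]; all 9 characters appear in both, in order, and the DP table's final entry dp[15][12] is also 9, so no common subsequence is longer.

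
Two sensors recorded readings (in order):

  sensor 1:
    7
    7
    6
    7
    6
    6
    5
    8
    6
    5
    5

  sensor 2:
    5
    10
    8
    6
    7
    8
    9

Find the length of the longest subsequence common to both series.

Pick 6 at sensor 1[3]=sensor 2[4], then 7 at sensor 1[4]=sensor 2[5], then 8 at sensor 1[8]=sensor 2[6]; all 3 values appear in both, in order, and the DP table's final entry dp[11][7] is also 3, so no common subsequence is longer.

3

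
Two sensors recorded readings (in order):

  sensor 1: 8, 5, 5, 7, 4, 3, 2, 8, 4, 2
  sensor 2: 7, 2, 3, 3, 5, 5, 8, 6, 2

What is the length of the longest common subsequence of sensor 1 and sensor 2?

4

Taking 5 (sensor 1 #2, sensor 2 #5), then 5 (sensor 1 #3, sensor 2 #6), then 8 (sensor 1 #8, sensor 2 #7), then 2 (sensor 1 #10, sensor 2 #9) gives a common subsequence of length 4. The LCS DP gives dp[10][9] = 4, so this is optimal.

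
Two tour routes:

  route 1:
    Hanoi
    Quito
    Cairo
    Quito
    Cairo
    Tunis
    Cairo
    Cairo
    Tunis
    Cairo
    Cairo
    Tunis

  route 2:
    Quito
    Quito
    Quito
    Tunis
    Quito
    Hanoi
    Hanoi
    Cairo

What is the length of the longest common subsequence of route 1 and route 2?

4

Match Quito at route 1[2]=route 2[2], Quito at route 1[4]=route 2[3], Tunis at route 1[6]=route 2[4], Cairo at route 1[11]=route 2[8] — 4 stops in the same relative order in both, and the DP table's final entry dp[12][8] is also 4, so no common subsequence is longer.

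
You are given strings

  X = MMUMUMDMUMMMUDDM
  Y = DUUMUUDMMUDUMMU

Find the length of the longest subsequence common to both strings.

9

Match M (X #1, Y #4), M (X #2, Y #8), M (X #4, Y #9), U (X #5, Y #10), D (X #7, Y #11), U (X #9, Y #12), M (X #11, Y #13), M (X #12, Y #14), U (X #13, Y #15) — 9 characters in the same relative order in both. dp[16][15] = 9 confirms this is the maximum.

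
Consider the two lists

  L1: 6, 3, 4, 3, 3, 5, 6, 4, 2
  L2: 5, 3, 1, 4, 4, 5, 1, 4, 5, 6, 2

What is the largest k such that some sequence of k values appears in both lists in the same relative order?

5

Pick 3 (L1 #2, L2 #2) → 4 (L1 #3, L2 #8) → 5 (L1 #6, L2 #9) → 6 (L1 #7, L2 #10) → 2 (L1 #9, L2 #11); all 5 values appear in both, in order. Since dp[9][11] = 5, nothing longer is possible.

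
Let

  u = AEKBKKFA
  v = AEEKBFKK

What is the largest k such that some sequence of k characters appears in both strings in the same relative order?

Taking A at u[1]=v[1], E at u[2]=v[3], K at u[3]=v[4], B at u[4]=v[5], K at u[5]=v[7], K at u[6]=v[8] gives a common subsequence of length 6. Since dp[8][8] = 6, nothing longer is possible.

6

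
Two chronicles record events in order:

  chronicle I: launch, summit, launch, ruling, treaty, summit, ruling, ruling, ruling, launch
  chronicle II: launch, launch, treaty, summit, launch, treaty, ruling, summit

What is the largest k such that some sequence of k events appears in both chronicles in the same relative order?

5

Match launch [1,2], summit [2,4], launch [3,5], ruling [4,7], summit [6,8] — 5 events in the same relative order in both. Since dp[10][8] = 5, nothing longer is possible.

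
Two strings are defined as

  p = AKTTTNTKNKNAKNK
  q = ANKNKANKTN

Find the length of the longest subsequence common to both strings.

8

Let dp[i][j] be the LCS length of the first i characters of p and the first j characters of q. dp[i][j] = dp[i-1][j-1]+1 when the i-th and j-th characters match, else max(dp[i-1][j], dp[i][j-1]).
    ·  A  N  K  N  K  A  N  K  T  N
 ·  0  0  0  0  0  0  0  0  0  0  0
 A  0  1  1  1  1  1  1  1  1  1  1
 K  0  1  1  2  2  2  2  2  2  2  2
 T  0  1  1  2  2  2  2  2  2  3  3
 T  0  1  1  2  2  2  2  2  2  3  3
 T  0  1  1  2  2  2  2  2  2  3  3
 N  0  1  2  2  3  3  3  3  3  3  4
 T  0  1  2  2  3  3  3  3  3  4  4
 K  0  1  2  3  3  4  4  4  4  4  4
 N  0  1  2  3  4  4  4  5  5  5  5
 K  0  1  2  3  4  5  5  5  6  6  6
 N  0  1  2  3  4  5  5  6  6  6  7
 A  0  1  2  3  4  5  6  6  6  6  7
 K  0  1  2  3  4  5  6  6  7  7  7
 N  0  1  2  3  4  5  6  7  7  7  8
 K  0  1  2  3  4  5  6  7  8  8  8
dp[15][10] = 8. One LCS (by backtracking along matches): ANKNKNKN.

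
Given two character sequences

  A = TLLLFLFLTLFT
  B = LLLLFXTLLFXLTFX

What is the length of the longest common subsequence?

Pick L at A[2]=B[2] → L at A[3]=B[3] → L at A[4]=B[4] → F at A[5]=B[5] → L at A[6]=B[9] → F at A[7]=B[10] → L at A[8]=B[12] → T at A[9]=B[13] → F at A[11]=B[14]; all 9 characters appear in both, in order. The LCS DP gives dp[12][15] = 9, so this is optimal.

9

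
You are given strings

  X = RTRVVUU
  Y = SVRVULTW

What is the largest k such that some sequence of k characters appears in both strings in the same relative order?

Let dp[i][j] be the LCS length of the first i characters of X and the first j characters of Y. dp[i][j] = dp[i-1][j-1]+1 when the i-th and j-th characters match, else max(dp[i-1][j], dp[i][j-1]).
    ·  S  V  R  V  U  L  T  W
 ·  0  0  0  0  0  0  0  0  0
 R  0  0  0  1  1  1  1  1  1
 T  0  0  0  1  1  1  1  2  2
 R  0  0  0  1  1  1  1  2  2
 V  0  0  1  1  2  2  2  2  2
 V  0  0  1  1  2  2  2  2  2
 U  0  0  1  1  2  3  3  3  3
 U  0  0  1  1  2  3  3  3  3
dp[7][8] = 3. One LCS (by backtracking along matches): RVU.

3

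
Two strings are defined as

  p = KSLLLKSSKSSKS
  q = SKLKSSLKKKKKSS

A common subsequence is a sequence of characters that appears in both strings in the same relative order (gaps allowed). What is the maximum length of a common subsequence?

One common subsequence of length 8: K at p[1]=q[2], L at p[5]=q[3], K at p[6]=q[4], S at p[7]=q[5], S at p[8]=q[6], K at p[9]=q[12], S at p[11]=q[13], S at p[13]=q[14], and the DP table's final entry dp[13][14] is also 8, so no common subsequence is longer.

8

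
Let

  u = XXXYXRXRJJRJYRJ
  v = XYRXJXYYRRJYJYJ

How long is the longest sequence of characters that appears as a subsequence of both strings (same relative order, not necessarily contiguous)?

One common subsequence of length 10: X at u[1]=v[1], X at u[2]=v[4], X at u[3]=v[6], Y at u[4]=v[8], R at u[6]=v[9], R at u[8]=v[10], J at u[9]=v[11], J at u[12]=v[13], Y at u[13]=v[14], J at u[15]=v[15]. The LCS DP gives dp[15][15] = 10, so this is optimal.

10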